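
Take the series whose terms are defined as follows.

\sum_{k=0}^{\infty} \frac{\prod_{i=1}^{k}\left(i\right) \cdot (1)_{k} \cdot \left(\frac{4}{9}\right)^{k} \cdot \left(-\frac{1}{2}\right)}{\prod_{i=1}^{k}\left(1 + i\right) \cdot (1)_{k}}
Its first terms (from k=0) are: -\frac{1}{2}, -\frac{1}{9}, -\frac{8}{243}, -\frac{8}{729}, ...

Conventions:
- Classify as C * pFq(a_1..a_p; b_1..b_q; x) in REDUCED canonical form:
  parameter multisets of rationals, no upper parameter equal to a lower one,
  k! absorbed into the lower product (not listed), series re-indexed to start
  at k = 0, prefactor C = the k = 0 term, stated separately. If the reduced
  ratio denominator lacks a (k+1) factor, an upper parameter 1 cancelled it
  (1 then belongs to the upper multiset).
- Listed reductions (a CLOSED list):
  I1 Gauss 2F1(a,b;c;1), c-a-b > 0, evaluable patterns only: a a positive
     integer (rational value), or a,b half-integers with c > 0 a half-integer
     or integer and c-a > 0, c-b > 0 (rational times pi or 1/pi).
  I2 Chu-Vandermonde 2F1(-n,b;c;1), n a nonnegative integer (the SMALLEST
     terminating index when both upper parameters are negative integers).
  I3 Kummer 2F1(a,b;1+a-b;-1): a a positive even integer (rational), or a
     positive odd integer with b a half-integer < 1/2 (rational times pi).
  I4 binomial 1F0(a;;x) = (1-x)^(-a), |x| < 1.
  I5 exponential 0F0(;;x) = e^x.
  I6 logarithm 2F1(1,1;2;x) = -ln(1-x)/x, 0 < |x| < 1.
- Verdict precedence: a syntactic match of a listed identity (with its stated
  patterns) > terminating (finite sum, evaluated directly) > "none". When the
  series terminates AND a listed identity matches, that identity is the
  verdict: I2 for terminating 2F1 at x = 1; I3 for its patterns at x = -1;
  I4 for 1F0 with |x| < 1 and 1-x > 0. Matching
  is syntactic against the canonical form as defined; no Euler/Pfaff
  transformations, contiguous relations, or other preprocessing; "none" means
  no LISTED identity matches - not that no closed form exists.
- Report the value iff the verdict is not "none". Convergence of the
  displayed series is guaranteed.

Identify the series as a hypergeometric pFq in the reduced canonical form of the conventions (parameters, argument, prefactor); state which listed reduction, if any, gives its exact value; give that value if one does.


The series (x = \frac{4}{9}) is 2F1: upper {1, 1}, lower {2}, prefactor -\frac{1}{2}. Verdict: the I6 logarithm reduction fires (the logarithm: parameters (1,1;2), x = \frac{4}{9}). Exact value: \frac{9}{8} \cdot \ln\left(\frac{5}{9}\right).

First insight: with t_0 = -\frac{1}{2}, the lower running product (prefactor -1/2) is a rising factorial.
Step ratio: r(k) = \frac{4}{9} * (k+1) (k+1) / [(k+2) (k+1)] - rational in k. x = \frac{4}{9}; t_0 = -\frac{1}{2}; negate the roots.


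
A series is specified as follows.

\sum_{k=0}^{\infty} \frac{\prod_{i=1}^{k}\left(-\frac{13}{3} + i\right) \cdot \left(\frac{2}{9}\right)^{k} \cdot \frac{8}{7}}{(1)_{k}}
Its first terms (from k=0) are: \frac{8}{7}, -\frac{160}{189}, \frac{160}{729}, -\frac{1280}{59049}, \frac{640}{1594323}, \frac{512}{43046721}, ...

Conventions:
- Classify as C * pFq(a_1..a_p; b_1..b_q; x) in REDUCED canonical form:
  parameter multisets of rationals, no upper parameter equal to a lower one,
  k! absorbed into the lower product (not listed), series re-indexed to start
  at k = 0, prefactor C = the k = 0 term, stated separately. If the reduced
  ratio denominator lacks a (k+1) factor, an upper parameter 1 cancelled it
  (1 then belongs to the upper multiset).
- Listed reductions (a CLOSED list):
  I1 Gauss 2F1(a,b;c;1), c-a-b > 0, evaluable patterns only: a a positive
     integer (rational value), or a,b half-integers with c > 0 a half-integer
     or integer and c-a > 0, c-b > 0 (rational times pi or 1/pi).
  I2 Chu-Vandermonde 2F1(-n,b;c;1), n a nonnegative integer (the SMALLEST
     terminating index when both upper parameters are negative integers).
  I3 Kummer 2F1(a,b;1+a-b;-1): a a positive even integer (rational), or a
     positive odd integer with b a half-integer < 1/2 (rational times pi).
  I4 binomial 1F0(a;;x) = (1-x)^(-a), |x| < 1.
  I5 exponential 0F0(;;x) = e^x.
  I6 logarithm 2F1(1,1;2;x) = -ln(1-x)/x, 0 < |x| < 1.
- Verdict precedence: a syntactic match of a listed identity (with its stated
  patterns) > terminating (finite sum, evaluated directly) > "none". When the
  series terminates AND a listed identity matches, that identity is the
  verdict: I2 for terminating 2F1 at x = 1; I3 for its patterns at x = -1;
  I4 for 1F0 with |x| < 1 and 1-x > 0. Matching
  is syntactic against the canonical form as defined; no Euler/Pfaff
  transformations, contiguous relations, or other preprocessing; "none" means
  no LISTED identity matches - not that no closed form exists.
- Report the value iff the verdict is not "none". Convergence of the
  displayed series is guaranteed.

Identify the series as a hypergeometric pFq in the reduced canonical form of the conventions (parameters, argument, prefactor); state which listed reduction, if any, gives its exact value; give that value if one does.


Reduced: x = \frac{2}{9}, 1F0, upper = {-\frac{10}{3}}, lower = {-}, C = \frac{8}{7}. Verdict: this is the binomial series (I4) (the 1F0 binomial series: exponent 10/3, x = \frac{2}{9}). Hence: \frac{8}{7} \cdot \left(\frac{7}{9}\right)^{\frac{10}{3}}.

Key observation: x = \frac{2}{9} and the running product (C = 8/7, x = 2/9) telescopes to a rising factorial.
Term ratio: r(k) = \frac{2}{9} * (k-\frac{10}{3}) / [(k+1)] ; factor over Q: parameters, x = \frac{2}{9}, and C = \frac{8}{7}.


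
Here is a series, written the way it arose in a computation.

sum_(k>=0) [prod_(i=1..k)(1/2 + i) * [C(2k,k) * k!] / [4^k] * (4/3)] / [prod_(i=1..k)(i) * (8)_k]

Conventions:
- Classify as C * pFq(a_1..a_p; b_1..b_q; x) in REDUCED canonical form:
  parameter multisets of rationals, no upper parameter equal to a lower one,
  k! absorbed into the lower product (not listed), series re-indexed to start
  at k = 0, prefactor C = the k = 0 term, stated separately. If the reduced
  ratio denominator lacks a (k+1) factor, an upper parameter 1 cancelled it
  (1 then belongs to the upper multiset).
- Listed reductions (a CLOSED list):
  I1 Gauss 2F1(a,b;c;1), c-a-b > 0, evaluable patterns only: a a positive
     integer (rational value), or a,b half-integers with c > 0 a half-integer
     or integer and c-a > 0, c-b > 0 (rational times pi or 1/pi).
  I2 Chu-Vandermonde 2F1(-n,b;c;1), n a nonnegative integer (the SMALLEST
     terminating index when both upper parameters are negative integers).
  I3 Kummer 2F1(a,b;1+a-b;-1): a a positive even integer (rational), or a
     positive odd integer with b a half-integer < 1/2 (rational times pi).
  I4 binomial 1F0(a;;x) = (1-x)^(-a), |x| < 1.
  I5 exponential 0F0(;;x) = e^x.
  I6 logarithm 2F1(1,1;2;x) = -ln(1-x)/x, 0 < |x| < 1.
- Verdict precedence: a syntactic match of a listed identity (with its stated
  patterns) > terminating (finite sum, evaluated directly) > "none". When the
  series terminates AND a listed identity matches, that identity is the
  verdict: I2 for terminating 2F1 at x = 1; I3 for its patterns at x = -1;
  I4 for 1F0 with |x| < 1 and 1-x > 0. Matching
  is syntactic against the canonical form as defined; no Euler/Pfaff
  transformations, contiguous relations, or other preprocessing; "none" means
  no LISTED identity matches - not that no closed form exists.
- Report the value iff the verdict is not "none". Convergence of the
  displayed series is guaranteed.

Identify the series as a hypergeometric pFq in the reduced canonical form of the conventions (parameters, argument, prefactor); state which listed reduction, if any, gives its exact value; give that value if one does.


Reduced: x = 1, 2F1, upper = {1/2, 3/2}, lower = {8}, C = 4/3. Verdict at x = 1: Gauss's theorem I1 (half-integer case) matches (x = 1; upper {1/2, 3/2} half-integers, c = 8 in the evaluable pattern). Sum: (4194304/891891) / pi.

First insight: x = 1 and C(2k,k) (C = 4/3, x = 1) equals 4^k (1/2)_k / k!.
Step ratio: r(k) = 1 * (k+1/2) (k+3/2) / [(k+8) (k+1)] - rational in k. x = 1; t_0 = 4/3; negate the roots.


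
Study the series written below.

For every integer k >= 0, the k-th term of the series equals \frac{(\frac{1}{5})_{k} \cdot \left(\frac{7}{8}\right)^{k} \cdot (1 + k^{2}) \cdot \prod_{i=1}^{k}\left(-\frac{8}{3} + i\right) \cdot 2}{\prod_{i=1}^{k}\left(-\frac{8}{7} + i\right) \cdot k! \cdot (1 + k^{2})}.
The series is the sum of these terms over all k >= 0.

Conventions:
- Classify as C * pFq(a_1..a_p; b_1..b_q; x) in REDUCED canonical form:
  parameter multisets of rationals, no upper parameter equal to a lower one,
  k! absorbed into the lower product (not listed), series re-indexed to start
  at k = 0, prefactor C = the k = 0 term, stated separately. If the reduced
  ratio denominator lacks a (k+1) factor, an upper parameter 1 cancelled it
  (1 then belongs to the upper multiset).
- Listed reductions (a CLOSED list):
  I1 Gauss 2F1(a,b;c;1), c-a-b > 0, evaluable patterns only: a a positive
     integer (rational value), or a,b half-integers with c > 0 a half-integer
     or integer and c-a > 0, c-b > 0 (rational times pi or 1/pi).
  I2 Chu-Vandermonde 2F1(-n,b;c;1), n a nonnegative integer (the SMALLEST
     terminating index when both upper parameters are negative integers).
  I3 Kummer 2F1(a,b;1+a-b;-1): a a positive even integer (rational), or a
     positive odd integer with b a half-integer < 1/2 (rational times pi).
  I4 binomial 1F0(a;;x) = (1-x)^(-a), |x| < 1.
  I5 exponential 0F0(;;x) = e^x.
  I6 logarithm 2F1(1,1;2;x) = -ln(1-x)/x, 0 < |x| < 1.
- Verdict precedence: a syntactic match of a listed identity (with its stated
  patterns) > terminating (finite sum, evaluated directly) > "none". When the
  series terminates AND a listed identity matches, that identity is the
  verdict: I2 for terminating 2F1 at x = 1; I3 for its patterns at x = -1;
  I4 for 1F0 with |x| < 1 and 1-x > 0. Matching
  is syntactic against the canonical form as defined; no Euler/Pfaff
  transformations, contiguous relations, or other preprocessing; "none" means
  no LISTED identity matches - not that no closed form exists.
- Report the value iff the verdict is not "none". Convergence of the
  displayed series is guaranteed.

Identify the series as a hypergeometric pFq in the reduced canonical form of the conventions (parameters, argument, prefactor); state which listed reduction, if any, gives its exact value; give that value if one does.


With C = 2: the canonical form is 2F1(-\frac{5}{3}, \frac{1}{5}; -\frac{1}{7}; \frac{7}{8}). Verdict: none. Every listed pattern misses the 2F1 form at \frac{7}{8}, upper {-\frac{5}{3}, \frac{1}{5}}.

Key step: t_0 being 2, the running product (prefactor 2) telescopes to a rising factorial.
Ratio: r(k) = \frac{7}{8} * (k-\frac{5}{3}) (k+\frac{1}{5}) / [(k-\frac{1}{7}) (k+1)] - rational in k. x = \frac{7}{8}; t_0 = 2; negate the roots.


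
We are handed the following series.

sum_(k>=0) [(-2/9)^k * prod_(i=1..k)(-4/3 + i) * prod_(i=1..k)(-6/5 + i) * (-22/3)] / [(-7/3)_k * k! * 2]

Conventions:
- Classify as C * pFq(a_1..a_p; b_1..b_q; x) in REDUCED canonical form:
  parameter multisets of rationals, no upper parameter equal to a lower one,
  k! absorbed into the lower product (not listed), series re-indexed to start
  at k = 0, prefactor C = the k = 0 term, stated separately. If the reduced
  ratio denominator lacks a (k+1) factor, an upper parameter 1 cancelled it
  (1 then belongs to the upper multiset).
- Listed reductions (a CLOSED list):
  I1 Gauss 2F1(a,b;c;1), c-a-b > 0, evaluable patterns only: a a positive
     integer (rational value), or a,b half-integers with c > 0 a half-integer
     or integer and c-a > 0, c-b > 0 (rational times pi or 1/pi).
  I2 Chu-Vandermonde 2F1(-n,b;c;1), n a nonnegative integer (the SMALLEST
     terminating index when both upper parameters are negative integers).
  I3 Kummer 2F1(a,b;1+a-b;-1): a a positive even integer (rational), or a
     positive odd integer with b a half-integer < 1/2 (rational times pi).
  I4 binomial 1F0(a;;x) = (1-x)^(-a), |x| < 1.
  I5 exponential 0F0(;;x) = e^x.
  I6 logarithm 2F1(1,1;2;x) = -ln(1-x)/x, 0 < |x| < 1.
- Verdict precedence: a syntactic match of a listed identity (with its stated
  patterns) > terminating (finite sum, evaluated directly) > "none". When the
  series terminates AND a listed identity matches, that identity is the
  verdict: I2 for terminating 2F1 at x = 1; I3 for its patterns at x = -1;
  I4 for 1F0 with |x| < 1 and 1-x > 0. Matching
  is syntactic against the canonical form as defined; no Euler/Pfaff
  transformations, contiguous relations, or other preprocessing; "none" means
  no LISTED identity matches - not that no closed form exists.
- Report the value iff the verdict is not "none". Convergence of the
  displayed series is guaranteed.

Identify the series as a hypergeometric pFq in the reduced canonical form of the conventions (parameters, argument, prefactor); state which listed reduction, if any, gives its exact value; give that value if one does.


Canonical form: C = -11/3 times 2F1 with upper {-1/3, -1/5}, lower {-7/3}, x = -2/9. Verdict: none (x = -2/9): each listed identity misses the multisets {-1/3, -1/5} ; {-7/3}.

Key observation: from the first term -11/3: the running product (C = -11/3) telescopes to a rising factorial.
Consecutive-term ratio: r(k) = (-2/9) * (k-1/3) (k-1/5) / [(k-7/3) (k+1)] - rational; roots negated = parameters, x = (-2/9), C = -11/3.


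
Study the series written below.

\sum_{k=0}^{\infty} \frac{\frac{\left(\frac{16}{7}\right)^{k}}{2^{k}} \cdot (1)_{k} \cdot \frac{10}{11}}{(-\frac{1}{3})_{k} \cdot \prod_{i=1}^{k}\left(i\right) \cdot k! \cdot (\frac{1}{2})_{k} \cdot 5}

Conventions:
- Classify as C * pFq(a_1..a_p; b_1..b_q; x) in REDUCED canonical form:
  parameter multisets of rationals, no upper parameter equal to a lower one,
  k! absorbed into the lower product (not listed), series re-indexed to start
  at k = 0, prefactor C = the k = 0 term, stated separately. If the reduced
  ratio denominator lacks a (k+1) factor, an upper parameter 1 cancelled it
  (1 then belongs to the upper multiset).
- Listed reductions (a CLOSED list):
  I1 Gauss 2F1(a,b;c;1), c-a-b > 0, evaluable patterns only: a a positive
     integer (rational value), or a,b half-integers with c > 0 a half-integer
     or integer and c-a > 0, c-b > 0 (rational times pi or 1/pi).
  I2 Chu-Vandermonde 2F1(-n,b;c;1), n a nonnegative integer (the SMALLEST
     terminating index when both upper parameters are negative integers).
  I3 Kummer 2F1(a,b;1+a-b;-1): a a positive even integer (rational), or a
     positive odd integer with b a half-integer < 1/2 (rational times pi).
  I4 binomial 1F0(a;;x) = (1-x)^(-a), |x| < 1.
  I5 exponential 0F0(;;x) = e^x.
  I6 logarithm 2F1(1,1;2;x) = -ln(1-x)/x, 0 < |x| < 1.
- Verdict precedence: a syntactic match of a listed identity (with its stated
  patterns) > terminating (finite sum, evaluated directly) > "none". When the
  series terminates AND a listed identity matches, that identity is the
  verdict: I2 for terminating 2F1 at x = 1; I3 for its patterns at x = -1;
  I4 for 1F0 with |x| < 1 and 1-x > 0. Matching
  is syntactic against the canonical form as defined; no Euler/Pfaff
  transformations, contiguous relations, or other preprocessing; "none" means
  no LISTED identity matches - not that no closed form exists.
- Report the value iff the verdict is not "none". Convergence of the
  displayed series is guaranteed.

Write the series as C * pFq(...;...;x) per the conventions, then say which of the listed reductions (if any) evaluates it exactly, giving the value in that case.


x = \frac{8}{7} here; the reduced form reads 0F2, upper {-}, lower {-\frac{1}{3}, \frac{1}{2}}, C = \frac{2}{11}. Verdict: none - at argument \frac{8}{7} the multisets {-} ; {-\frac{1}{3}, \frac{1}{2}} match no listed identity.

First insight: t_0 being \frac{2}{11}, the lower running product (C = 2/11) is a rising factorial.
Step ratio: r(k) = \frac{8}{7} * 1 / [(k-\frac{1}{3}) (k+\frac{1}{2}) (k+1)] - poly over poly, x = \frac{8}{7} from leading terms; C = \frac{2}{11} at k = 0.


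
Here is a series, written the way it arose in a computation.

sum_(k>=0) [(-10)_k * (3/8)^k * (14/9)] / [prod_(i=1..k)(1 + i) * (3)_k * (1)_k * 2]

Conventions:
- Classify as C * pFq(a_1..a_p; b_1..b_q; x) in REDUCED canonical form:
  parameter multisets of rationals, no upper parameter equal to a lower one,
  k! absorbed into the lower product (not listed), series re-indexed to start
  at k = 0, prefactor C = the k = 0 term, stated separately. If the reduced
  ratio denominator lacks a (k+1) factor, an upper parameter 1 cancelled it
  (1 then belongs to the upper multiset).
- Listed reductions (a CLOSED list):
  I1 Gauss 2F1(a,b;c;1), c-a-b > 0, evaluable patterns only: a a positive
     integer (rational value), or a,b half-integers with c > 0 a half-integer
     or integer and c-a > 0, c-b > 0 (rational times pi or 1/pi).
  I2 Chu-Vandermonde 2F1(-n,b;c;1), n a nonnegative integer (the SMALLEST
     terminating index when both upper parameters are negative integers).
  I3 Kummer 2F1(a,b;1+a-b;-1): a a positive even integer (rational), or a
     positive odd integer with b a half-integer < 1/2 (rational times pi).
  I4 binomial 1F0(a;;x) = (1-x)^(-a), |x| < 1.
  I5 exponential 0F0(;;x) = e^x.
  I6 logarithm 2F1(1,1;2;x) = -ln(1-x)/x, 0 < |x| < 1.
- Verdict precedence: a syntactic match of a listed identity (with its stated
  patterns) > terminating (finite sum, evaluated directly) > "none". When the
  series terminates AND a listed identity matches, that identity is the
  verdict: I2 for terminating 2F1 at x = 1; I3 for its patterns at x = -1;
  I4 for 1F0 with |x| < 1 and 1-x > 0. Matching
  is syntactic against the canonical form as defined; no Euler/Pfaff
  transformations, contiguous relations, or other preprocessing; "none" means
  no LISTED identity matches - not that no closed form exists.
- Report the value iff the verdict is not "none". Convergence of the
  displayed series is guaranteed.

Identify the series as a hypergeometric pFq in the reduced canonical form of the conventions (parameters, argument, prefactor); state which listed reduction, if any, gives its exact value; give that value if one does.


x = 3/8 here; the reduced form reads 1F2, upper {-10}, lower {2, 3}, C = 7/9. Verdict: terminating. (-10)_k vanishes past k = 10, leaving a 11-term sum, computed directly. Hence: 79721548498173679681/223508723694305280000.

The tell: t_0 = 7/9 here, and (1)_k (C = 7/9) is k! itself.
Step ratio: r(k) = (3/8) * (k-10) / [(k+2) (k+3) (k+1)] - poly over poly, x = (3/8) from leading terms; C = 7/9 at k = 0.


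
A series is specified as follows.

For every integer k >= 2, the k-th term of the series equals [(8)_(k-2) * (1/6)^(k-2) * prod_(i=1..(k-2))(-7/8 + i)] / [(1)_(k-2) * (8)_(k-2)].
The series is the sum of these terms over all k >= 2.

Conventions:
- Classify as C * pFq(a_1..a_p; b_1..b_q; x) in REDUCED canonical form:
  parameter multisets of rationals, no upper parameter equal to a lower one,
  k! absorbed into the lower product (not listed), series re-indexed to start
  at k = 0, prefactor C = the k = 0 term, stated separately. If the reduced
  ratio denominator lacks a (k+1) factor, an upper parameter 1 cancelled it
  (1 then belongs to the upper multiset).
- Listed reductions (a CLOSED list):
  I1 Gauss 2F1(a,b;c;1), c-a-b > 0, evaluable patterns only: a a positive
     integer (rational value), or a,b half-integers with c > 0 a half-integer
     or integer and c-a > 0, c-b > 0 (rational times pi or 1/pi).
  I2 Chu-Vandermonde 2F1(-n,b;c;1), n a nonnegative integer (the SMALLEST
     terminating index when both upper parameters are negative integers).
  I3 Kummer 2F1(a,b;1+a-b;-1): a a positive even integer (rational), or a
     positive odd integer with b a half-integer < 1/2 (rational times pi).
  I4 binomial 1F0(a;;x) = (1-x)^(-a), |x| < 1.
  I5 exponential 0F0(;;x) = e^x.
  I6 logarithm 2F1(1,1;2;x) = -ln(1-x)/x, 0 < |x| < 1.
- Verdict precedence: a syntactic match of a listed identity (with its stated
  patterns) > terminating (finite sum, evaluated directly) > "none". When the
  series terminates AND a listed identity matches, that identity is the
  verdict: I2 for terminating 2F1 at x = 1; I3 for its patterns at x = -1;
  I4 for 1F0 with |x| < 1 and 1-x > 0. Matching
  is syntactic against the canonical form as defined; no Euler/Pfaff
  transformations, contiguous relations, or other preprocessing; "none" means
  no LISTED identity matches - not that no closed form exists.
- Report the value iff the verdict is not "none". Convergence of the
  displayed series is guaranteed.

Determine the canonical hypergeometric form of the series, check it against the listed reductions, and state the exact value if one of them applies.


With C = 1: the canonical form is 1F0(1/8; -; 1/6). Verdict at x = 1/6: the binomial series (I4) matches (the 1F0 binomial series: exponent -1/8, x = 1/6). Exact value: (5/6)^(-1/8).

First insight: t_0 = 1 here, and (1)_k (C = 1) is k! itself.
Adjacent-term ratio: r(k) = (1/6) * (k+1/8) / [(k+1)] - rational in k. x = (1/6); t_0 = 1; negate the roots.


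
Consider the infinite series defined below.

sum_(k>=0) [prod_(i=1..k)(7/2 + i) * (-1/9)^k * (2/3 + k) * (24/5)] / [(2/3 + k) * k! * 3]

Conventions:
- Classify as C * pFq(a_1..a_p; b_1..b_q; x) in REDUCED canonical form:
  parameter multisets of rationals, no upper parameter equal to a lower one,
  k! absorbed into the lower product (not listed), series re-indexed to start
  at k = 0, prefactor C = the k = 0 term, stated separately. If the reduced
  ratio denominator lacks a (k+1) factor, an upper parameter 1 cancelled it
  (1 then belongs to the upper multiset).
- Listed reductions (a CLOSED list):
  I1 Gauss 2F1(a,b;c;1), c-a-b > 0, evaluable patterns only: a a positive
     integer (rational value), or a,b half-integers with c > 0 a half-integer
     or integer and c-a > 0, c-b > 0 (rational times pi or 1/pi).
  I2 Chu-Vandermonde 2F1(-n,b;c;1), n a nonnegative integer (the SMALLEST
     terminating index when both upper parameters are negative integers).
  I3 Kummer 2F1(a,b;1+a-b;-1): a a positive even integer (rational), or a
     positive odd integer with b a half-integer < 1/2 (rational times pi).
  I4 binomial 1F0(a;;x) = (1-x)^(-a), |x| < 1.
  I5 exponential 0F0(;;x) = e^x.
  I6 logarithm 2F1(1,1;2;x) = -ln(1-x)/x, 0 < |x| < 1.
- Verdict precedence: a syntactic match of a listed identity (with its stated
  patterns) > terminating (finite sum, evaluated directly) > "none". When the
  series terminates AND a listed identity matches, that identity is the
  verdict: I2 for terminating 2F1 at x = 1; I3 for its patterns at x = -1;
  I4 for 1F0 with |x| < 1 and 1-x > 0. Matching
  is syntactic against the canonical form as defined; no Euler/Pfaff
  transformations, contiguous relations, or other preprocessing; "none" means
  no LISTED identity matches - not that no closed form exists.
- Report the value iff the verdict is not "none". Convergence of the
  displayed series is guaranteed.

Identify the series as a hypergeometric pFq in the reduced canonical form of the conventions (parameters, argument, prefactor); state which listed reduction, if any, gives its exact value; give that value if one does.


Key observation: x = (-1/9) and the running product (C = 8/5, x = -1/9) telescopes to a rising factorial.
Step ratio: r(k) = (-1/9) * (k+9/2) / [(k+1)] ; factor over Q: parameters, x = (-1/9), and C = 8/5.

Canonical form: C = 8/5 times 1F0 with upper {9/2}, lower {-}, x = -1/9. Verdict (x = -1/9): binomial (I4) applies (the 1F0 binomial series: exponent -9/2, x = -1/9). Exact value: (8/5) * (10/9)^(-9/2).


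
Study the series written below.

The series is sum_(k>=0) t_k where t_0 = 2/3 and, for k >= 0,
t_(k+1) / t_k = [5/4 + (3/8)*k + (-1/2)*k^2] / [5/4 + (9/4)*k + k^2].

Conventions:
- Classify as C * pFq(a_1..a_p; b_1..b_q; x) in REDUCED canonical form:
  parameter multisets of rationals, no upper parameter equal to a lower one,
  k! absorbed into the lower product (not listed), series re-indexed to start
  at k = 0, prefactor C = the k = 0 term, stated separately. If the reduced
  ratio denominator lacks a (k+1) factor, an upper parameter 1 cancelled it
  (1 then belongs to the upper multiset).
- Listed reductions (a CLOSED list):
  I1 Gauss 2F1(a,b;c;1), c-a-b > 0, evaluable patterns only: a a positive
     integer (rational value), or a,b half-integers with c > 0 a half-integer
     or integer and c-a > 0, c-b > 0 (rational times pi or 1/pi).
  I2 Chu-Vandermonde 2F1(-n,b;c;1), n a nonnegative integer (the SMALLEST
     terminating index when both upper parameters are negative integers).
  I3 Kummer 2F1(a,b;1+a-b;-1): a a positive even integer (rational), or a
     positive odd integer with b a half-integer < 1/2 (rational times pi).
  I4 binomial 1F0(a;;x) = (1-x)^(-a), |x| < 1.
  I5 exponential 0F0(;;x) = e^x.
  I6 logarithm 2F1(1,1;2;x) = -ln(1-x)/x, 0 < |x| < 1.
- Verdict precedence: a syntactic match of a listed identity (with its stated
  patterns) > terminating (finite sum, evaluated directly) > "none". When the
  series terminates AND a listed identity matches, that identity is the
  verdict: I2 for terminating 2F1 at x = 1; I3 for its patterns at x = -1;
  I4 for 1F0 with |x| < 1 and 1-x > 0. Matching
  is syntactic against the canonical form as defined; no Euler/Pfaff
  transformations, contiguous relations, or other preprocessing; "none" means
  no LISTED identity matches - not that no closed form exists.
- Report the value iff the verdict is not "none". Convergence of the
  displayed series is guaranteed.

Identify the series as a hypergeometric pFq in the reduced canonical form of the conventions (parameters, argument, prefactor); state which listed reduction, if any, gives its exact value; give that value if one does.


Key step: with t_0 = 2/3, the parameter 5/4 appears in both the upper and lower lists and cancels.
Adjacent-term ratio: r(k) = (-1/2) * (k-2) / [(k+1)] - rational; roots negated = parameters, x = (-1/2), C = 2/3.

At argument -1/2: a 1F0 with upper {-2}, lower {-}, scaled by C = 2/3. Verdict at x = -1/2: the binomial series (I4) matches (the 1F0 binomial series: exponent 2, x = -1/2). Exact value: 3/2.


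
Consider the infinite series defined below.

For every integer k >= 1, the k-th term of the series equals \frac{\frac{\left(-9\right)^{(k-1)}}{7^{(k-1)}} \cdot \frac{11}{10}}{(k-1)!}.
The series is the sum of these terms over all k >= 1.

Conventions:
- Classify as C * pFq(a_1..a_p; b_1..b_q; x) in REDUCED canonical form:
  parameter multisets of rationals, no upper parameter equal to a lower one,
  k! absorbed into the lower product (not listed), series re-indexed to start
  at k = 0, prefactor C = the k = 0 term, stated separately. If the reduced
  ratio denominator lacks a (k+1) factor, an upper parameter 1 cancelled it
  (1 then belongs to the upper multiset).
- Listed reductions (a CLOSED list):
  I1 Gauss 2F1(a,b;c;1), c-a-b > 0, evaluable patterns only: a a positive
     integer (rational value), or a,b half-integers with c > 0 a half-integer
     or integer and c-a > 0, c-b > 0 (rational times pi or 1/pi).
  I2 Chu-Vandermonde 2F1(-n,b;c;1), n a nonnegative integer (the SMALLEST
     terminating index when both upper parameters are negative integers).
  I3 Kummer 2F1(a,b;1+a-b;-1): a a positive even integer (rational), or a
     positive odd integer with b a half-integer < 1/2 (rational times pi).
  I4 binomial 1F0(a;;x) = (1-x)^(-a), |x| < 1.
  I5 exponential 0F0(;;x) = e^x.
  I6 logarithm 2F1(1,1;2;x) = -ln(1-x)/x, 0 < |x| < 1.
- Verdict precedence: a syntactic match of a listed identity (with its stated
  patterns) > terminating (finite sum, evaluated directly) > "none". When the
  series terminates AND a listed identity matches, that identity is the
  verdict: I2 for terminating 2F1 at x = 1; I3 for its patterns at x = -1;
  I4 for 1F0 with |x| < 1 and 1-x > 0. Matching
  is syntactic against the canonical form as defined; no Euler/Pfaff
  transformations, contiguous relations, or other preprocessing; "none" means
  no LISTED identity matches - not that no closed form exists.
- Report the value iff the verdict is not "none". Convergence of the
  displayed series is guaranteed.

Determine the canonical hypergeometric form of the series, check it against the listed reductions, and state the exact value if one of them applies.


Reduced: x = -\frac{9}{7}, 0F0, upper = {-}, lower = {-}, C = \frac{11}{10}. Verdict: exponential (I5) applies (the 0F0 exponential series at x = -\frac{9}{7}). Its exact value is \frac{11}{10} \cdot e^{-\frac{9}{7}}.

First insight: t_0 being \frac{11}{10}, the two geometric factors (prefactor 11/10) combine into one argument.
Step ratio: r(k) = -\frac{9}{7} * 1 / [(k+1)] ; factor over Q: parameters, x = -\frac{9}{7}, and C = \frac{11}{10}.


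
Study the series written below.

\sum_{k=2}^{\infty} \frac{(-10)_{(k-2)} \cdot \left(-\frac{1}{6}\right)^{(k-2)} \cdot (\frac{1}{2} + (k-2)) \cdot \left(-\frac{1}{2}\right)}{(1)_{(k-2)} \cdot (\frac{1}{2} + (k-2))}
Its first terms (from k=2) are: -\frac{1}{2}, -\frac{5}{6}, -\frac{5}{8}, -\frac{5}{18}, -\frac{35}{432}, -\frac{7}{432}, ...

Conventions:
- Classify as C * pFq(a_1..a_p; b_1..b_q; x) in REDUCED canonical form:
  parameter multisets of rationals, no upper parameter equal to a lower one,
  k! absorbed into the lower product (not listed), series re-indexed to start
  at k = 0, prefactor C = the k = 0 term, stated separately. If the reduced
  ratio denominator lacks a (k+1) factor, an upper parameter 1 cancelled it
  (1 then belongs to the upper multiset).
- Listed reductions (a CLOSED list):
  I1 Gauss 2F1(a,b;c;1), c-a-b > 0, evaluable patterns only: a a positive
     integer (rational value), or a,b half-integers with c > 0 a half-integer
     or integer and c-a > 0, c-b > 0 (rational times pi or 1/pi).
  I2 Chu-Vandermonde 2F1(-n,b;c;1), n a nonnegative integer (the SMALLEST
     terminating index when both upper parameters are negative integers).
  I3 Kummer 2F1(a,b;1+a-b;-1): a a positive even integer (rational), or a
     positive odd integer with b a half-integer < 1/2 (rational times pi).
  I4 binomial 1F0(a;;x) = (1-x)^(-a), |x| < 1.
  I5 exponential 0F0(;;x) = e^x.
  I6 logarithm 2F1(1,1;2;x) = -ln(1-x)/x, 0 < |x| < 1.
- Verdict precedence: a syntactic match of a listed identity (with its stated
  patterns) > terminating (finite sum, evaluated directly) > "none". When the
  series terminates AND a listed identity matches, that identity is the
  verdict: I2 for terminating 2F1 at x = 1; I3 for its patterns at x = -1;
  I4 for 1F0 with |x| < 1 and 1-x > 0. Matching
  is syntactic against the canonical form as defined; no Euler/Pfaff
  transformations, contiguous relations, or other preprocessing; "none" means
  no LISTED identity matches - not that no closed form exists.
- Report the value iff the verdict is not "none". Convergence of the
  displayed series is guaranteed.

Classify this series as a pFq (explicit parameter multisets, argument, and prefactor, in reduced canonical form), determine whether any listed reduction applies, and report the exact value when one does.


Key observation: from the first term -\frac{1}{2}: (1)_k (C = -1/2, x = -1/6) is k! itself.
Ratio: r(k) = -\frac{1}{6} * (k-10) / [(k+1)] - rational; roots negated = parameters, x = -\frac{1}{6}, C = -\frac{1}{2}.

Reduced: x = -\frac{1}{6}, 1F0, upper = {-10}, lower = {-}, C = -\frac{1}{2}. Verdict: binomial (I4) applies (the 1F0 binomial series: exponent 10, x = -\frac{1}{6}). Hence: -\frac{282475249}{120932352}.


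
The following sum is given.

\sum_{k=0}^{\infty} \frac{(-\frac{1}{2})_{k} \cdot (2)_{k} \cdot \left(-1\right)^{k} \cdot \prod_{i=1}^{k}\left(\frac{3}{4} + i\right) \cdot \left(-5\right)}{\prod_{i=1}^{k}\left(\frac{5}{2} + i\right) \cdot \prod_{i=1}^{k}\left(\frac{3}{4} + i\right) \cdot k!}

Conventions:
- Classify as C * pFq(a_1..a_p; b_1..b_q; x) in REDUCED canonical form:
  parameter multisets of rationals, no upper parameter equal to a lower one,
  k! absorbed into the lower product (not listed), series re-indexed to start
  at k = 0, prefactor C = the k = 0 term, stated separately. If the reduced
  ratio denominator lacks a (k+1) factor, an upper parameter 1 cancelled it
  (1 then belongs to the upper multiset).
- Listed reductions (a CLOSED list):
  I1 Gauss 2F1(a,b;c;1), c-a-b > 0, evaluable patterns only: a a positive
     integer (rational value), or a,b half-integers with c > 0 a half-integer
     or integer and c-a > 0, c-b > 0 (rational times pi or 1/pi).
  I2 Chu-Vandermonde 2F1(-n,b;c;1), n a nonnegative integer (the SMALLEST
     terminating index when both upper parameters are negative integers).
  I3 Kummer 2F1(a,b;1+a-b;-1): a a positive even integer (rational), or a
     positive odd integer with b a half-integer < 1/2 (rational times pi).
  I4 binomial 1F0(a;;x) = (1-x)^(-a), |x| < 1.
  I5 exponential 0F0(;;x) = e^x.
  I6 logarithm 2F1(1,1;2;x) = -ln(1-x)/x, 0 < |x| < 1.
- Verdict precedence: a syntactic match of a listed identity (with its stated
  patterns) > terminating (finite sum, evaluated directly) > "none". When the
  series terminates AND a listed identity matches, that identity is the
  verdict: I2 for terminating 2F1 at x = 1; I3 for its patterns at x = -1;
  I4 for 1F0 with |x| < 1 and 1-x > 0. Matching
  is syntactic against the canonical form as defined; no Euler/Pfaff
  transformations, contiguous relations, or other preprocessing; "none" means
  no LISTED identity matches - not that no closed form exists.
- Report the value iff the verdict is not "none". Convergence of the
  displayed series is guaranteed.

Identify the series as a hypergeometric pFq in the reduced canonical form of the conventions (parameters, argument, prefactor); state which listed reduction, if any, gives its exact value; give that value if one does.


At argument -1: a 2F1 with upper {-\frac{1}{2}, 2}, lower {\frac{7}{2}}, scaled by C = -5. Verdict: Kummer (I3) fires (x = -1; c = \frac{7}{2} equals 1+a-b for upper {-\frac{1}{2}, 2}: listed pattern). Value: -\frac{25}{4}.

The tell: t_0 being -5, the parameter 7/4 appears in both the upper and lower lists and cancels.
Ratio: r(k) = -1 * (k-\frac{1}{2}) (k+2) / [(k+\frac{7}{2}) (k+1)] - poly over poly, x = -1 from leading terms; C = -5 at k = 0.


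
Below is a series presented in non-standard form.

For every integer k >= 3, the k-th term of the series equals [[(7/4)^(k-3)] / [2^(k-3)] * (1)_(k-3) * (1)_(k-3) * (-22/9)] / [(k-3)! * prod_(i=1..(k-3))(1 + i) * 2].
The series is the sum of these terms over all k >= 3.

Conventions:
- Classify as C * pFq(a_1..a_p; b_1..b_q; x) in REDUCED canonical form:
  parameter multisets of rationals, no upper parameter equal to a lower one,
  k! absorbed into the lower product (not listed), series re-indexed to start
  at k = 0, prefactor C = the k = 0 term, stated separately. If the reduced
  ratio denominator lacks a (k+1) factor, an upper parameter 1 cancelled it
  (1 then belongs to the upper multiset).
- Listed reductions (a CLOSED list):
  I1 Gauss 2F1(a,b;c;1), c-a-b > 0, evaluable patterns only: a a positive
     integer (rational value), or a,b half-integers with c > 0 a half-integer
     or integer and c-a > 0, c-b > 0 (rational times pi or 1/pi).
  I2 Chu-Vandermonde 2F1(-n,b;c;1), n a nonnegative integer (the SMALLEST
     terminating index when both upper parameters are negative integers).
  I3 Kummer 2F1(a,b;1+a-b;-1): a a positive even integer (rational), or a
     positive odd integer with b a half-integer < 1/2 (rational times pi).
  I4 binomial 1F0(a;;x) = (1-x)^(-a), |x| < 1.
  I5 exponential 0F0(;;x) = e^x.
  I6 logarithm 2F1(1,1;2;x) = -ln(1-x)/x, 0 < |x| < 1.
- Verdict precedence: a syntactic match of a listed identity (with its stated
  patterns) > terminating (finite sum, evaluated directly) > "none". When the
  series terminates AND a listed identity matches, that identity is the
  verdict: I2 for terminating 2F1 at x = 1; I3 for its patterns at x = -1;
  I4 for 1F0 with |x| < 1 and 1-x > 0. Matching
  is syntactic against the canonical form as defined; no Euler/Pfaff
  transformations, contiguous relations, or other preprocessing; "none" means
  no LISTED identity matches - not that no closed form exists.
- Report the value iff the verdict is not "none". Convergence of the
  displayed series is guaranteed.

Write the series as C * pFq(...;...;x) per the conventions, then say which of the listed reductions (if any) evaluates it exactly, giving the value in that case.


With C = -11/9: the canonical form is 2F1(1, 1; 2; 7/8). Verdict: this is logarithm (I6) (the logarithm: parameters (1,1;2), x = 7/8). Exact value: (88/63) * ln(1/8).

Key observation: with t_0 = -11/9, the two k-th powers (C = -11/9, x = 7/8) combine into one argument.
Ratio: r(k) = (7/8) * (k+1) (k+1) / [(k+2) (k+1)] - rational; roots negated = parameters, x = (7/8), C = -11/9.


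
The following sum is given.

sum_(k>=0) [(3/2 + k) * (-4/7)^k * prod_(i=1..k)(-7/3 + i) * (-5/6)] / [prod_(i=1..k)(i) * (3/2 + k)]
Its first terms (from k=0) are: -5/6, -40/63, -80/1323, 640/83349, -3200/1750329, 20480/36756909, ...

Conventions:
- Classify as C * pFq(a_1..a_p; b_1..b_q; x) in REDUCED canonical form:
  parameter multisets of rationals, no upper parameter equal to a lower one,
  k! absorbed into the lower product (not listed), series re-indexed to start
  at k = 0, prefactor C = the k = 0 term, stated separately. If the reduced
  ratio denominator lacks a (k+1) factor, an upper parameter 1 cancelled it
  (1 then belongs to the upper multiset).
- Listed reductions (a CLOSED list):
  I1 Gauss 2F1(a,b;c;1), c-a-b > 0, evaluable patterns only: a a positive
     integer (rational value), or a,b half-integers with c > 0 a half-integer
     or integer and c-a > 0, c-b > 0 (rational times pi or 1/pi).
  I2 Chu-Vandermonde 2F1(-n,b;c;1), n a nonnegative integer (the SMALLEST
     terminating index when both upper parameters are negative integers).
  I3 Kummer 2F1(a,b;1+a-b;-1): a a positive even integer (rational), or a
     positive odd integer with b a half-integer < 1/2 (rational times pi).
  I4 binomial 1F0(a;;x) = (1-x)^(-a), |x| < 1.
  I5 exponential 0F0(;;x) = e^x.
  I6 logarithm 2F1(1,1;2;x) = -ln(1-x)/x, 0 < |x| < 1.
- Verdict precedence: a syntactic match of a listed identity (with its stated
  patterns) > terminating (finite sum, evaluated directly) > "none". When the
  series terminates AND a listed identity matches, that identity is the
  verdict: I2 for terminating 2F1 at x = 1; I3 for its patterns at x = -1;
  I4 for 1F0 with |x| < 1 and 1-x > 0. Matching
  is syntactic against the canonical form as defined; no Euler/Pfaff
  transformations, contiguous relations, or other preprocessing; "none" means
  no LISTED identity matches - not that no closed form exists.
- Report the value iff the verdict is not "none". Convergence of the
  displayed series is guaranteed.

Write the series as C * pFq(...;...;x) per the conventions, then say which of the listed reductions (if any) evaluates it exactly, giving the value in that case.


This is -5/6 * 1F0(-4/3; -; -4/7) in reduced canonical form. Verdict: this is the I4 binomial reduction (the 1F0 binomial series: exponent 4/3, x = -4/7). Value: (-5/6) * (11/7)^(4/3).

Key observation: from the first term -5/6: the running product (prefactor -5/6) telescopes to a rising factorial.
Adjacent-term ratio: r(k) = (-4/7) * (k-4/3) / [(k+1)] - poly over poly, x = (-4/7) from leading terms; C = -5/6 at k = 0.


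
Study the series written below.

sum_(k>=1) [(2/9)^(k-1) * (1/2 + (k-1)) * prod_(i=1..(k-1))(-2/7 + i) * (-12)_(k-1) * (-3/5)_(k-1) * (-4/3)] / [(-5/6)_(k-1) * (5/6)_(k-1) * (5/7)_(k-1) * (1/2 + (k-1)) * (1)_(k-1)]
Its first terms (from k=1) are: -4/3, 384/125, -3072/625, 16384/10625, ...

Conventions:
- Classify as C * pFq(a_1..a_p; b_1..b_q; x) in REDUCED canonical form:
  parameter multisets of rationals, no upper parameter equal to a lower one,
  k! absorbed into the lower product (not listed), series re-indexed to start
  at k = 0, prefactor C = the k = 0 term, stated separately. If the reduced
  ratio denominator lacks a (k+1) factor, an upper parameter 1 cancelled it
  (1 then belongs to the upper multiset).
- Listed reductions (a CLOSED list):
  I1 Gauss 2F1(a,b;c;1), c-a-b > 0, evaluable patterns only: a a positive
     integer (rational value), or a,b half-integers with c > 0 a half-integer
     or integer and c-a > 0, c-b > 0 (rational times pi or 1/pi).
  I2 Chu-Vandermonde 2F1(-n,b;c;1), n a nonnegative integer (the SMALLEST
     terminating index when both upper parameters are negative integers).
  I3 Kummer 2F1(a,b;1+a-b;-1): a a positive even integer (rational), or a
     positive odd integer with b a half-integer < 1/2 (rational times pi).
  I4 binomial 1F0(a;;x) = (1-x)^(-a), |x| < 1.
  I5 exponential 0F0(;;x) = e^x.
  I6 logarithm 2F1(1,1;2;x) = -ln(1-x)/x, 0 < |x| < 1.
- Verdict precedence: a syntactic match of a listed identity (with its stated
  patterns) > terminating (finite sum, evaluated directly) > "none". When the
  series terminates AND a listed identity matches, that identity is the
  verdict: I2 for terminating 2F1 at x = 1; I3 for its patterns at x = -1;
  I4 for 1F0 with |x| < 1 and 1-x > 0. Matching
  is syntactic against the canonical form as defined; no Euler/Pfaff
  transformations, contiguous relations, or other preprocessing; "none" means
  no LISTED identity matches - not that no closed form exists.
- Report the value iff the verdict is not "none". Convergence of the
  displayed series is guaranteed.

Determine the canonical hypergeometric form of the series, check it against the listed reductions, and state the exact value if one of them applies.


With C = -4/3: the canonical form is 2F2(-12, -3/5; -5/6, 5/6; 2/9). Verdict: terminating - upper parameter -12 makes this a finite sum (last index 12), evaluated exactly. Hence: -50193432476121855490327570987881778628/27271495026035252679893474578857421875.

Key step: t_0 = -4/3 here, and striking the common factor k + 1/2 reduces the term (prefactor -4/3).
Adjacent-term ratio: r(k) = (2/9) * (k-12) (k-3/5) / [(k-5/6) (k+5/6) (k+1)] - rational; roots negated = parameters, x = (2/9), C = -4/3.
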